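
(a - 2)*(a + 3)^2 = a^3 + 4*a^2 - 3*a - 18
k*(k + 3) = k^2 + 3*k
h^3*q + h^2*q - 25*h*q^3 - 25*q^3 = (h - 5*q)*(h + 5*q)*(h*q + q)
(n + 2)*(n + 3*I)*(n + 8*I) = n^3 + 2*n^2 + 11*I*n^2 - 24*n + 22*I*n - 48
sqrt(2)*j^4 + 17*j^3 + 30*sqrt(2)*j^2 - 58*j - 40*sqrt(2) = (j - sqrt(2))*(j + 4*sqrt(2))*(j + 5*sqrt(2))*(sqrt(2)*j + 1)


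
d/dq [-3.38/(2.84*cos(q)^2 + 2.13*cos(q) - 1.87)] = -(19.1984*cos(q) + 7.1994)*sin(q)/(2.84*cos(q)^2 + 2.13*cos(q) - 1.87)^2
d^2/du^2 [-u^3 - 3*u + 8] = -6*u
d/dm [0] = 0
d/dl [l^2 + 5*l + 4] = 2*l + 5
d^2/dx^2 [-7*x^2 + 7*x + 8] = -14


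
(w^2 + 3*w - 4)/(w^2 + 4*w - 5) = (w + 4)/(w + 5)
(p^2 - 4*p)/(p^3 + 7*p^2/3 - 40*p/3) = 3*(p - 4)/(3*p^2 + 7*p - 40)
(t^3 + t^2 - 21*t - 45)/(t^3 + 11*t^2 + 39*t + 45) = (t - 5)/(t + 5)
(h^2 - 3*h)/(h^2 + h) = (h - 3)/(h + 1)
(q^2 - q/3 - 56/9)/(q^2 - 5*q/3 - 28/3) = (q - 8/3)/(q - 4)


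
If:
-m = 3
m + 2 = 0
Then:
No Solution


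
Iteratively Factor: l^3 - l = (l + 1)*(l^2 - l) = l*(l + 1)*(l - 1)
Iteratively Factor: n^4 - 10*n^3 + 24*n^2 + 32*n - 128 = (n - 4)*(n^3 - 6*n^2 + 32) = (n - 4)^2*(n^2 - 2*n - 8) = (n - 4)^3*(n + 2)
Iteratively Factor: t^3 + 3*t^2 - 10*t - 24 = (t + 4)*(t^2 - t - 6) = (t - 3)*(t + 4)*(t + 2)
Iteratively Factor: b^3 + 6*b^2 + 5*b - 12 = (b + 4)*(b^2 + 2*b - 3) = (b + 3)*(b + 4)*(b - 1)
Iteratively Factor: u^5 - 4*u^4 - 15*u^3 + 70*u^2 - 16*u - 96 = (u + 1)*(u^4 - 5*u^3 - 10*u^2 + 80*u - 96) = (u - 4)*(u + 1)*(u^3 - u^2 - 14*u + 24) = (u - 4)*(u - 3)*(u + 1)*(u^2 + 2*u - 8) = (u - 4)*(u - 3)*(u + 1)*(u + 4)*(u - 2)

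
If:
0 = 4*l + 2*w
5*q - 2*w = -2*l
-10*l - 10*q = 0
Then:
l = 0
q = 0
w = 0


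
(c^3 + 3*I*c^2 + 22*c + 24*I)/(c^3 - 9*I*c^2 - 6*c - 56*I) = (c^2 + 7*I*c - 6)/(c^2 - 5*I*c + 14)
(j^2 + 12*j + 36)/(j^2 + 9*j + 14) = (j^2 + 12*j + 36)/(j^2 + 9*j + 14)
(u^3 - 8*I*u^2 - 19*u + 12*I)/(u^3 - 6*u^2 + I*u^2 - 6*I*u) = (u^3 - 8*I*u^2 - 19*u + 12*I)/(u*(u^2 + u*(-6 + I) - 6*I))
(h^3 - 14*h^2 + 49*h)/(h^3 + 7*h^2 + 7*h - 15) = h*(h^2 - 14*h + 49)/(h^3 + 7*h^2 + 7*h - 15)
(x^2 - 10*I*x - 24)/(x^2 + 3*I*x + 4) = (x^2 - 10*I*x - 24)/(x^2 + 3*I*x + 4)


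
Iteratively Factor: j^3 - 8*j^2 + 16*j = (j)*(j^2 - 8*j + 16) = j*(j - 4)*(j - 4)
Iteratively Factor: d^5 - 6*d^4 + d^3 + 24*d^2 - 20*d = (d + 2)*(d^4 - 8*d^3 + 17*d^2 - 10*d) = (d - 1)*(d + 2)*(d^3 - 7*d^2 + 10*d) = (d - 5)*(d - 1)*(d + 2)*(d^2 - 2*d) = (d - 5)*(d - 2)*(d - 1)*(d + 2)*(d)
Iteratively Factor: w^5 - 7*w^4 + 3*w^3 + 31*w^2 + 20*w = (w + 1)*(w^4 - 8*w^3 + 11*w^2 + 20*w) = (w + 1)^2*(w^3 - 9*w^2 + 20*w) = (w - 5)*(w + 1)^2*(w^2 - 4*w) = w*(w - 5)*(w + 1)^2*(w - 4)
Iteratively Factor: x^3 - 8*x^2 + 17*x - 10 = (x - 1)*(x^2 - 7*x + 10) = (x - 5)*(x - 1)*(x - 2)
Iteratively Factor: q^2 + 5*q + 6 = (q + 2)*(q + 3)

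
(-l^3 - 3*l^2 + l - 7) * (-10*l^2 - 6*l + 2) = 10*l^5 + 36*l^4 + 6*l^3 + 58*l^2 + 44*l - 14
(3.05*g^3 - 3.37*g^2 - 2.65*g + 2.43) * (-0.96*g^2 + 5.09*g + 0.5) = -2.928*g^5 + 18.7597*g^4 - 13.0843*g^3 - 17.5063*g^2 + 11.0437*g + 1.215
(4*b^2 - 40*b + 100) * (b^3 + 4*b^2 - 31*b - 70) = 4*b^5 - 24*b^4 - 184*b^3 + 1360*b^2 - 300*b - 7000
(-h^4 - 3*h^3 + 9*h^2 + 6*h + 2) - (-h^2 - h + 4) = -h^4 - 3*h^3 + 10*h^2 + 7*h - 2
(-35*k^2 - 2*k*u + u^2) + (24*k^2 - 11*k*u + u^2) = -11*k^2 - 13*k*u + 2*u^2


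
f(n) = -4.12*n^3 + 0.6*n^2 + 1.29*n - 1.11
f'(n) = -12.36*n^2 + 1.2*n + 1.29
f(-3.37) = 159.04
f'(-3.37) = -143.13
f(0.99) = -3.24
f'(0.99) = -9.64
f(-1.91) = 27.32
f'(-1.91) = -46.09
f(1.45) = -10.54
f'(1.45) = -22.96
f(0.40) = -0.76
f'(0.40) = -0.21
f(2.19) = -38.68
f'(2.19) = -55.36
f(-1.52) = 12.78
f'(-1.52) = -29.09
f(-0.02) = -1.14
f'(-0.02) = 1.26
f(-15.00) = 14019.54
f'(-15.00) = -2797.71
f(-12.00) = 7189.17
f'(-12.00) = -1792.95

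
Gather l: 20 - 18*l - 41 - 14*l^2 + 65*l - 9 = -14*l^2 + 47*l - 30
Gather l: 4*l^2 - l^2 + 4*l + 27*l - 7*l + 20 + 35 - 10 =3*l^2 + 24*l + 45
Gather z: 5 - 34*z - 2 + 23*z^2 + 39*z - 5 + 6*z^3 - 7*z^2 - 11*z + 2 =6*z^3 + 16*z^2 - 6*z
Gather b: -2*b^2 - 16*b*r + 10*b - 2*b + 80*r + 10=-2*b^2 + b*(8 - 16*r) + 80*r + 10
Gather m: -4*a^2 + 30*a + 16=-4*a^2 + 30*a + 16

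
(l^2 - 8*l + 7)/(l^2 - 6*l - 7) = (l - 1)/(l + 1)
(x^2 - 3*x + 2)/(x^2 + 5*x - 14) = (x - 1)/(x + 7)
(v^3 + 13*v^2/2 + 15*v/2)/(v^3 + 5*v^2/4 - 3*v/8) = 4*(v + 5)/(4*v - 1)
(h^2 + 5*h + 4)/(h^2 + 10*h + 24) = (h + 1)/(h + 6)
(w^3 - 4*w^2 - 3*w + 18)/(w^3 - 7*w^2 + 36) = (w - 3)/(w - 6)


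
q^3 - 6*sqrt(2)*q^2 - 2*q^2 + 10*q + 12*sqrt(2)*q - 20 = (q - 2)*(q - 5*sqrt(2))*(q - sqrt(2))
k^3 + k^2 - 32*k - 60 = (k - 6)*(k + 2)*(k + 5)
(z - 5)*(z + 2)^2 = z^3 - z^2 - 16*z - 20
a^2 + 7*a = a*(a + 7)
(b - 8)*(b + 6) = b^2 - 2*b - 48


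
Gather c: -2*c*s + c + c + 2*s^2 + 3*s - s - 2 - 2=c*(2 - 2*s) + 2*s^2 + 2*s - 4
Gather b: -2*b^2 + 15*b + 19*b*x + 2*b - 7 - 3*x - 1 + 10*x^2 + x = -2*b^2 + b*(19*x + 17) + 10*x^2 - 2*x - 8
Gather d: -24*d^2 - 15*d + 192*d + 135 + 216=-24*d^2 + 177*d + 351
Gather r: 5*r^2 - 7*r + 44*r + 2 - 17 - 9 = 5*r^2 + 37*r - 24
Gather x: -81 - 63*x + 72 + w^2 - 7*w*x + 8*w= w^2 + 8*w + x*(-7*w - 63) - 9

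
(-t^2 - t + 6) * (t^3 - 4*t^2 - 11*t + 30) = -t^5 + 3*t^4 + 21*t^3 - 43*t^2 - 96*t + 180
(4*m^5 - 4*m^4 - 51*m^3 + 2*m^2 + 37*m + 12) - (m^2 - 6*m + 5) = 4*m^5 - 4*m^4 - 51*m^3 + m^2 + 43*m + 7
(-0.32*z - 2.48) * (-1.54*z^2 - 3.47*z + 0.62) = 0.4928*z^3 + 4.9296*z^2 + 8.4072*z - 1.5376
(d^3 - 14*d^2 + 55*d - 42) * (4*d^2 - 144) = 4*d^5 - 56*d^4 + 76*d^3 + 1848*d^2 - 7920*d + 6048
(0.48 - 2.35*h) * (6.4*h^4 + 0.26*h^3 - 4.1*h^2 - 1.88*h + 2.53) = -15.04*h^5 + 2.461*h^4 + 9.7598*h^3 + 2.45*h^2 - 6.8479*h + 1.2144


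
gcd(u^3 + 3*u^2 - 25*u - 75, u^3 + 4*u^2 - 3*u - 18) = u + 3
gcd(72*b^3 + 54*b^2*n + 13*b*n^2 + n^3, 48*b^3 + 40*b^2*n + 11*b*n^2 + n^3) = 12*b^2 + 7*b*n + n^2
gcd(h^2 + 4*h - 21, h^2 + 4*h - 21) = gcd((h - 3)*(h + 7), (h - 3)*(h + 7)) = h^2 + 4*h - 21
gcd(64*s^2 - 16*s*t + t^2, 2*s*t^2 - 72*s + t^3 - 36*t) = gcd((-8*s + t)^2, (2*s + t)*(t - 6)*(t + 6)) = 1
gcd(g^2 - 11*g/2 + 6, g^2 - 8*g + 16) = g - 4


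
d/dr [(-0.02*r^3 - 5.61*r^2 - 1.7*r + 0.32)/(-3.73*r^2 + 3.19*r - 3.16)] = (0.0746*r^4 - 0.127600000000001*r^3 - 24.0473*r^2 + 37.8424*r + 4.3512)/(13.9129*r^4 - 23.7974*r^3 + 33.7497*r^2 - 20.1608*r + 9.9856)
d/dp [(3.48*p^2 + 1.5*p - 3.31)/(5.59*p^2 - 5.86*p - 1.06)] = (-28.7778*p^2 + 29.6282*p - 20.9866)/(31.2481*p^4 - 65.5148*p^3 + 22.4888*p^2 + 12.4232*p + 1.1236)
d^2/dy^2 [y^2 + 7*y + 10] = 2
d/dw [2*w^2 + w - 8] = 4*w + 1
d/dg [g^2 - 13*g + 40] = 2*g - 13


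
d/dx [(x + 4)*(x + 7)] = 2*x + 11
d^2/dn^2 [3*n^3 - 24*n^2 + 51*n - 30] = 18*n - 48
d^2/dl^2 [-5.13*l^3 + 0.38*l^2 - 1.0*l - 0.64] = 0.76 - 30.78*l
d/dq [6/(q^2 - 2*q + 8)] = 12*(1 - q)/(q^2 - 2*q + 8)^2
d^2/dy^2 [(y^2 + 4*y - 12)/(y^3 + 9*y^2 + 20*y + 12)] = 2*(y^3 - 6*y^2 - 24*y - 20)/(y^6 + 9*y^5 + 33*y^4 + 63*y^3 + 66*y^2 + 36*y + 8)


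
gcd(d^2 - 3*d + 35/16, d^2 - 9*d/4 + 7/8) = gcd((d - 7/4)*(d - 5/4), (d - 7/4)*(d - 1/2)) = d - 7/4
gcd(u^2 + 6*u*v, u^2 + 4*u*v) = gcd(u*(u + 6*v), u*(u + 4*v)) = u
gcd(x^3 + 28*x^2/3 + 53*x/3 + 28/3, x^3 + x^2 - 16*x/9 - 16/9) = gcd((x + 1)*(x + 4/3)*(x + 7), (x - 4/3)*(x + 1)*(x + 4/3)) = x^2 + 7*x/3 + 4/3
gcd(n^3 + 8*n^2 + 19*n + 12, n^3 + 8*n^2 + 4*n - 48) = n + 4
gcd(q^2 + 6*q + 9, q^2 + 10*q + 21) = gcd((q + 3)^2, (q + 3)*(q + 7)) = q + 3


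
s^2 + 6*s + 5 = (s + 1)*(s + 5)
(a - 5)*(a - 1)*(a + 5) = a^3 - a^2 - 25*a + 25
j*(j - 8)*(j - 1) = j^3 - 9*j^2 + 8*j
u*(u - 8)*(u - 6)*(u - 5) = u^4 - 19*u^3 + 118*u^2 - 240*u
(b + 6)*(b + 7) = b^2 + 13*b + 42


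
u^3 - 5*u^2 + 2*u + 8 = (u - 4)*(u - 2)*(u + 1)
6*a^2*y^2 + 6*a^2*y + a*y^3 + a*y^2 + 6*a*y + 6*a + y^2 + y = (6*a + y)*(y + 1)*(a*y + 1)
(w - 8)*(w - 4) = w^2 - 12*w + 32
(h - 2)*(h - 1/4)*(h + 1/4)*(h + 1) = h^4 - h^3 - 33*h^2/16 + h/16 + 1/8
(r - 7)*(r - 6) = r^2 - 13*r + 42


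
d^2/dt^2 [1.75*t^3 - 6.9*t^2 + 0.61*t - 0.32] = 10.5*t - 13.8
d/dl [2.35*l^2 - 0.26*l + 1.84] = 4.7*l - 0.26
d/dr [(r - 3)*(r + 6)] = 2*r + 3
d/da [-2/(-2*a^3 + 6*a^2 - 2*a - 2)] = (-3*a^2 + 6*a - 1)/(a^3 - 3*a^2 + a + 1)^2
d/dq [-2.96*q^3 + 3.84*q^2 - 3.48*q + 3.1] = -8.88*q^2 + 7.68*q - 3.48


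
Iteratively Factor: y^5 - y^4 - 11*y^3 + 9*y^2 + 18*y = (y + 1)*(y^4 - 2*y^3 - 9*y^2 + 18*y) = y*(y + 1)*(y^3 - 2*y^2 - 9*y + 18) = y*(y + 1)*(y + 3)*(y^2 - 5*y + 6) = y*(y - 3)*(y + 1)*(y + 3)*(y - 2)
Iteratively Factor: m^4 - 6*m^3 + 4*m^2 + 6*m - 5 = (m - 1)*(m^3 - 5*m^2 - m + 5) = (m - 1)*(m + 1)*(m^2 - 6*m + 5) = (m - 5)*(m - 1)*(m + 1)*(m - 1)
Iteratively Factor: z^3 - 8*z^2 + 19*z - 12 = (z - 3)*(z^2 - 5*z + 4) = (z - 4)*(z - 3)*(z - 1)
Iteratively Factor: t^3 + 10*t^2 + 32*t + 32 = (t + 2)*(t^2 + 8*t + 16) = (t + 2)*(t + 4)*(t + 4)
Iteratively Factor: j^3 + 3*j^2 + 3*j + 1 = (j + 1)*(j^2 + 2*j + 1) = (j + 1)^2*(j + 1)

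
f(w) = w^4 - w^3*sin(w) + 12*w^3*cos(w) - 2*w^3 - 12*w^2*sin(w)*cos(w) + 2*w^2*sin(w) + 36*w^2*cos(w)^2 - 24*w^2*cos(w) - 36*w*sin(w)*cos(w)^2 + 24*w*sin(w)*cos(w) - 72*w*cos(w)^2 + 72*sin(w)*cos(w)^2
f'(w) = -12*w^3*sin(w) - w^3*cos(w) + 4*w^3 + 12*w^2*sin(w)^2 - 72*w^2*sin(w)*cos(w) + 21*w^2*sin(w) - 12*w^2*cos(w)^2 + 38*w^2*cos(w) - 6*w^2 + 72*w*sin(w)^2*cos(w) - 24*w*sin(w)^2 + 120*w*sin(w)*cos(w) + 4*w*sin(w) - 36*w*cos(w)^3 + 96*w*cos(w)^2 - 48*w*cos(w) - 144*sin(w)^2*cos(w) - 36*sin(w)*cos(w)^2 + 24*sin(w)*cos(w) + 72*cos(w)^3 - 72*cos(w)^2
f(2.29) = 1.23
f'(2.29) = 10.79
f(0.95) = -2.83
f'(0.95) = -1.02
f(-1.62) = 8.25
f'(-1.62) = -76.44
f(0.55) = -1.27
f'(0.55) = -5.03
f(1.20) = -2.44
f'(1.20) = 3.89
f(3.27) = 31.01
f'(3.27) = 1.68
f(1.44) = -1.24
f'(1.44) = 5.34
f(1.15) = -2.61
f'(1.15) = 3.06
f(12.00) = 36500.26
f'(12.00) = 22156.50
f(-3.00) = 1142.45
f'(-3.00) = -1495.71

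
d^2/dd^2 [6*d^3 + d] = 36*d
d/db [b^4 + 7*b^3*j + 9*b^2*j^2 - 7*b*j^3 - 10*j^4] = 4*b^3 + 21*b^2*j + 18*b*j^2 - 7*j^3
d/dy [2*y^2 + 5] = 4*y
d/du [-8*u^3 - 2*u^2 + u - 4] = -24*u^2 - 4*u + 1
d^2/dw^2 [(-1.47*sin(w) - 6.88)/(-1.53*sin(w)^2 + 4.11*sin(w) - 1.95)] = (-3.441123*sin(w)^5 - 73.665369*sin(w)^4 + 162.987228*sin(w)^3 + 50.7393089999999*sin(w)^2 - 346.624929*sin(w) + 214.944966)/(3.581577*sin(w)^6 - 28.863297*sin(w)^5 + 91.229004*sin(w)^4 - 142.999641*sin(w)^3 + 116.27226*sin(w)^2 - 46.884825*sin(w) + 7.414875)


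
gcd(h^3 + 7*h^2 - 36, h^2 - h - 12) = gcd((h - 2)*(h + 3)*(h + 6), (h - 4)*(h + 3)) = h + 3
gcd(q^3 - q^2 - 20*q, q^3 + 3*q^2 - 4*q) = q^2 + 4*q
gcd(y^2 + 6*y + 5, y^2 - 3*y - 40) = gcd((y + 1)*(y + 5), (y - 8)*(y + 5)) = y + 5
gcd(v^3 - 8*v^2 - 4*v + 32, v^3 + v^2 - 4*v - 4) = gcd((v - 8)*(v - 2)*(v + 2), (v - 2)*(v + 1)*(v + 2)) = v^2 - 4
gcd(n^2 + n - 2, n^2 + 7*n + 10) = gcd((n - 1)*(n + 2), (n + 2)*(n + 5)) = n + 2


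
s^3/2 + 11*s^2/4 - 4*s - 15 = (s/2 + 1)*(s - 5/2)*(s + 6)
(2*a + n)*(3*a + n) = 6*a^2 + 5*a*n + n^2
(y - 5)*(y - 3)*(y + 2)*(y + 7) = y^4 + y^3 - 43*y^2 + 23*y + 210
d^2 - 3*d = d*(d - 3)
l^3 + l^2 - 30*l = l*(l - 5)*(l + 6)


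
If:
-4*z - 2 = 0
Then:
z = -1/2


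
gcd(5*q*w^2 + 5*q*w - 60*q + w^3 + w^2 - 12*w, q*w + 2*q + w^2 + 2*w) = 1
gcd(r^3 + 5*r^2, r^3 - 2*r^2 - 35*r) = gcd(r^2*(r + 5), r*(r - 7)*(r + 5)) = r^2 + 5*r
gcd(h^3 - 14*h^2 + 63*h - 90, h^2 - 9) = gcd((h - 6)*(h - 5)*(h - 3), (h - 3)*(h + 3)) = h - 3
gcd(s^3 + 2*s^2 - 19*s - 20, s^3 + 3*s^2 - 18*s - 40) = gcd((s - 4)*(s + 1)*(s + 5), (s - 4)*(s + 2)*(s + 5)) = s^2 + s - 20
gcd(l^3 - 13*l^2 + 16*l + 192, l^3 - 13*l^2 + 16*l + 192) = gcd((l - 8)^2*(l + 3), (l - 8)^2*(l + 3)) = l^3 - 13*l^2 + 16*l + 192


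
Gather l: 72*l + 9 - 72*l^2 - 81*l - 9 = -72*l^2 - 9*l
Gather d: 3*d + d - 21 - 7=4*d - 28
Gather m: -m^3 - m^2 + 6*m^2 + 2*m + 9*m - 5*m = -m^3 + 5*m^2 + 6*m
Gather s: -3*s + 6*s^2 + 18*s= 6*s^2 + 15*s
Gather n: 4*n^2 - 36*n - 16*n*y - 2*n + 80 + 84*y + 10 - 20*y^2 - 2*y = 4*n^2 + n*(-16*y - 38) - 20*y^2 + 82*y + 90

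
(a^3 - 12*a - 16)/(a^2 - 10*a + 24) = (a^2 + 4*a + 4)/(a - 6)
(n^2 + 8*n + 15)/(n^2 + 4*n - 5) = (n + 3)/(n - 1)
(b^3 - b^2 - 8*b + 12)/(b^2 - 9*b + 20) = (b^3 - b^2 - 8*b + 12)/(b^2 - 9*b + 20)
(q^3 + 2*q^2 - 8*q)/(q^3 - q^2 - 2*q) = (q + 4)/(q + 1)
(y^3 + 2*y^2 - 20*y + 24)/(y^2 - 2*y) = y + 4 - 12/y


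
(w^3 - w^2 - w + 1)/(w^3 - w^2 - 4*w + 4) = (w^2 - 1)/(w^2 - 4)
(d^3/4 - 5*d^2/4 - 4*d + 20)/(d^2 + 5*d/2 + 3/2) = (d^3 - 5*d^2 - 16*d + 80)/(2*(2*d^2 + 5*d + 3))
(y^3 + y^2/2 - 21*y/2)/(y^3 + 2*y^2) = (2*y^2 + y - 21)/(2*y*(y + 2))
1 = 1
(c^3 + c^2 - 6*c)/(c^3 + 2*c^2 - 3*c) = (c - 2)/(c - 1)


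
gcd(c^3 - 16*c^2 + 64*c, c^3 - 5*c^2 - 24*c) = c^2 - 8*c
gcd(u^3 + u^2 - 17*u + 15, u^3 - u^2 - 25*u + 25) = u^2 + 4*u - 5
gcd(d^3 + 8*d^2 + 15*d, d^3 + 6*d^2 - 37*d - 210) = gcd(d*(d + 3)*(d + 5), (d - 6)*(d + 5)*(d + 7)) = d + 5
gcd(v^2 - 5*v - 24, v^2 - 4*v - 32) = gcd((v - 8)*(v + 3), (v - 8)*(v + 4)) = v - 8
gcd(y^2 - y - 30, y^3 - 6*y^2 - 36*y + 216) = y - 6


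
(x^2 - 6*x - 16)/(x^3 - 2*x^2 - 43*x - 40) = (x + 2)/(x^2 + 6*x + 5)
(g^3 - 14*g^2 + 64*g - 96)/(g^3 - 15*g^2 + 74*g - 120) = (g - 4)/(g - 5)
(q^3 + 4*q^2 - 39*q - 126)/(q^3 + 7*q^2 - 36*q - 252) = (q + 3)/(q + 6)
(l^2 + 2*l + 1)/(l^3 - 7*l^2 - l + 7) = (l + 1)/(l^2 - 8*l + 7)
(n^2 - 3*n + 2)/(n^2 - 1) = (n - 2)/(n + 1)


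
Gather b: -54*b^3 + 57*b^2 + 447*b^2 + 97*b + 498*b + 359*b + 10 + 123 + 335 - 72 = -54*b^3 + 504*b^2 + 954*b + 396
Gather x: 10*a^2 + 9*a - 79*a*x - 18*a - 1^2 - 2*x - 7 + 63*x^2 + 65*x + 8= 10*a^2 - 9*a + 63*x^2 + x*(63 - 79*a)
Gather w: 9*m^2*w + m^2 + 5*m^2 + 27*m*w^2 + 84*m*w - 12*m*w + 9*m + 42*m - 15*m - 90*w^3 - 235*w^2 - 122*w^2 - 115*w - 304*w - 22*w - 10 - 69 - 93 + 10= 6*m^2 + 36*m - 90*w^3 + w^2*(27*m - 357) + w*(9*m^2 + 72*m - 441) - 162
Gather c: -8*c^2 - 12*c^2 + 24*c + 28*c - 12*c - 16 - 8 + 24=-20*c^2 + 40*c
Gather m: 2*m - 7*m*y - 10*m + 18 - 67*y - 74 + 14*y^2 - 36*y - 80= m*(-7*y - 8) + 14*y^2 - 103*y - 136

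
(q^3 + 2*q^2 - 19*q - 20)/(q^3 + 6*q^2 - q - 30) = (q^2 - 3*q - 4)/(q^2 + q - 6)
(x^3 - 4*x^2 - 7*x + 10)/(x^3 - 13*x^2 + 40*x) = (x^2 + x - 2)/(x*(x - 8))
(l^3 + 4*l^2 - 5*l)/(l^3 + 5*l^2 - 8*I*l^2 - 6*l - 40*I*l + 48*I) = l*(l + 5)/(l^2 + 2*l*(3 - 4*I) - 48*I)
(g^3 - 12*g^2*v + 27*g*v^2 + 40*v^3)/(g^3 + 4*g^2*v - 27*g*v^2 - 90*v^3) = (g^2 - 7*g*v - 8*v^2)/(g^2 + 9*g*v + 18*v^2)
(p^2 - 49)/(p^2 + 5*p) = (p^2 - 49)/(p*(p + 5))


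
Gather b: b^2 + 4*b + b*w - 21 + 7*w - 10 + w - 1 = b^2 + b*(w + 4) + 8*w - 32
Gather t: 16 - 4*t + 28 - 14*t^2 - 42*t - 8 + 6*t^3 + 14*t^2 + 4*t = 6*t^3 - 42*t + 36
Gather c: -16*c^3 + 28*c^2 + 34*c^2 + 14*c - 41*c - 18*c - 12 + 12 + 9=-16*c^3 + 62*c^2 - 45*c + 9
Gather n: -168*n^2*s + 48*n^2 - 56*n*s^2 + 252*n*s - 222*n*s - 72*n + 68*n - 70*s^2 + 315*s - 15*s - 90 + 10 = n^2*(48 - 168*s) + n*(-56*s^2 + 30*s - 4) - 70*s^2 + 300*s - 80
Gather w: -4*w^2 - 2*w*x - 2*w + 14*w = -4*w^2 + w*(12 - 2*x)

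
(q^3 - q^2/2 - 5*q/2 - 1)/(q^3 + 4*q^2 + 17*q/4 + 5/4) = 2*(q - 2)/(2*q + 5)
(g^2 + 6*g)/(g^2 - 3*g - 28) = g*(g + 6)/(g^2 - 3*g - 28)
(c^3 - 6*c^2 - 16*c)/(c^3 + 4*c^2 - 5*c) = (c^2 - 6*c - 16)/(c^2 + 4*c - 5)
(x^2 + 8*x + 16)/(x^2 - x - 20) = (x + 4)/(x - 5)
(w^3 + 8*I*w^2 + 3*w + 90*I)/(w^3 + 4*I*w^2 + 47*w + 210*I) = (w - 3*I)/(w - 7*I)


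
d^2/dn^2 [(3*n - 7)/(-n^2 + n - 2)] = 2*(-(2*n - 1)^2*(3*n - 7) + (9*n - 10)*(n^2 - n + 2))/(n^2 - n + 2)^3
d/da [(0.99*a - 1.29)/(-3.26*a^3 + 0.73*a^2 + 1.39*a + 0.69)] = (6.4548*a^3 - 13.3389*a^2 + 1.8834*a + 2.4762)/(10.6276*a^6 - 4.7596*a^5 - 8.5299*a^4 - 2.4694*a^3 + 2.9395*a^2 + 1.9182*a + 0.4761)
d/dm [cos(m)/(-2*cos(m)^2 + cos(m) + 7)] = (2*sin(m)^2 - 9)*sin(m)/(cos(m) - cos(2*m) + 6)^2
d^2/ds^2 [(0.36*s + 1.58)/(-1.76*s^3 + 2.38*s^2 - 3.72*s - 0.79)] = (-6.690816*s^5 - 49.682688*s^4 + 106.52848*s^3 - 109.75944*s^2 + 93.051888*s - 47.55484)/(5.451776*s^9 - 22.116864*s^8 + 64.477248*s^7 - 99.633976*s^6 + 116.426544*s^5 - 54.34782*s^4 + 12.808032*s^3 + 28.340934*s^2 + 6.964956*s + 0.493039)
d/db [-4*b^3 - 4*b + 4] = -12*b^2 - 4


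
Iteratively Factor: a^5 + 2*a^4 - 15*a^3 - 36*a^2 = (a)*(a^4 + 2*a^3 - 15*a^2 - 36*a) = a*(a - 4)*(a^3 + 6*a^2 + 9*a) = a^2*(a - 4)*(a^2 + 6*a + 9) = a^2*(a - 4)*(a + 3)*(a + 3)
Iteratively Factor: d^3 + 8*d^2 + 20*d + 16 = (d + 2)*(d^2 + 6*d + 8) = (d + 2)^2*(d + 4)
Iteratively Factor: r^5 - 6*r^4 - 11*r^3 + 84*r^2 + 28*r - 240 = (r + 3)*(r^4 - 9*r^3 + 16*r^2 + 36*r - 80) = (r - 5)*(r + 3)*(r^3 - 4*r^2 - 4*r + 16) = (r - 5)*(r - 2)*(r + 3)*(r^2 - 2*r - 8) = (r - 5)*(r - 2)*(r + 2)*(r + 3)*(r - 4)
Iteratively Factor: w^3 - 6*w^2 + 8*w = (w)*(w^2 - 6*w + 8) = w*(w - 4)*(w - 2)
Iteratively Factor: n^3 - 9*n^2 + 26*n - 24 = (n - 4)*(n^2 - 5*n + 6) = (n - 4)*(n - 2)*(n - 3)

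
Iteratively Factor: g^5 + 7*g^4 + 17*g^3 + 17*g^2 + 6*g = (g + 3)*(g^4 + 4*g^3 + 5*g^2 + 2*g) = (g + 2)*(g + 3)*(g^3 + 2*g^2 + g) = g*(g + 2)*(g + 3)*(g^2 + 2*g + 1) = g*(g + 1)*(g + 2)*(g + 3)*(g + 1)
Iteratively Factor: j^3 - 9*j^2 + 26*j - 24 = (j - 4)*(j^2 - 5*j + 6) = (j - 4)*(j - 3)*(j - 2)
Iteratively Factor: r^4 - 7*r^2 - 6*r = (r + 1)*(r^3 - r^2 - 6*r) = r*(r + 1)*(r^2 - r - 6) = r*(r - 3)*(r + 1)*(r + 2)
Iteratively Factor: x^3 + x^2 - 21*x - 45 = (x - 5)*(x^2 + 6*x + 9) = (x - 5)*(x + 3)*(x + 3)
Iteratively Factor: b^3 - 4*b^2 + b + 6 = (b - 2)*(b^2 - 2*b - 3) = (b - 3)*(b - 2)*(b + 1)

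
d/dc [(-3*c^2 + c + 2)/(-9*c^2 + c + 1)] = (6*c^2 + 30*c - 1)/(81*c^4 - 18*c^3 - 17*c^2 + 2*c + 1)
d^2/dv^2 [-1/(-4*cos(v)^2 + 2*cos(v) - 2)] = (16*sin(v)^4 - sin(v)^2 + 17*cos(v)/2 - 3*cos(3*v)/2 - 13)/(2*(2*sin(v)^2 + cos(v) - 3)^3)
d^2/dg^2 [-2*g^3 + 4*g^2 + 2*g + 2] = 8 - 12*g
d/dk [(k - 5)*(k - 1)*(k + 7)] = 3*k^2 + 2*k - 37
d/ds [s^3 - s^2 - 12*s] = 3*s^2 - 2*s - 12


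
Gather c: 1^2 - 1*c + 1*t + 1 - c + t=-2*c + 2*t + 2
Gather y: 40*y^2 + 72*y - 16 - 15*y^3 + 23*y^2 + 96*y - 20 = -15*y^3 + 63*y^2 + 168*y - 36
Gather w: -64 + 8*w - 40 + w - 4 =9*w - 108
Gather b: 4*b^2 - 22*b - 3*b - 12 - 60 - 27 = 4*b^2 - 25*b - 99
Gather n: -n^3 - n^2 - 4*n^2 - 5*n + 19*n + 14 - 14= -n^3 - 5*n^2 + 14*n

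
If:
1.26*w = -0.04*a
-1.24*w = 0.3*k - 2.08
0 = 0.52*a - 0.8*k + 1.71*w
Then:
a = 15.38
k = 8.95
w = -0.49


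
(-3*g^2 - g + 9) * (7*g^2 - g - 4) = -21*g^4 - 4*g^3 + 76*g^2 - 5*g - 36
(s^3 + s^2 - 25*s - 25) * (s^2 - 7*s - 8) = s^5 - 6*s^4 - 40*s^3 + 142*s^2 + 375*s + 200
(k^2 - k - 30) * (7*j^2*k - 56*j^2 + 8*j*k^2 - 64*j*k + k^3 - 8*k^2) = 7*j^2*k^3 - 63*j^2*k^2 - 154*j^2*k + 1680*j^2 + 8*j*k^4 - 72*j*k^3 - 176*j*k^2 + 1920*j*k + k^5 - 9*k^4 - 22*k^3 + 240*k^2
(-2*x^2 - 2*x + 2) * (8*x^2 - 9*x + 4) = -16*x^4 + 2*x^3 + 26*x^2 - 26*x + 8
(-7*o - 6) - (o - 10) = 4 - 8*o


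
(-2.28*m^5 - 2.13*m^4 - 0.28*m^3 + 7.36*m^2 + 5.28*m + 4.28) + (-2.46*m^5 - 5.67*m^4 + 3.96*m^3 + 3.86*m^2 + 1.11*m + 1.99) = -4.74*m^5 - 7.8*m^4 + 3.68*m^3 + 11.22*m^2 + 6.39*m + 6.27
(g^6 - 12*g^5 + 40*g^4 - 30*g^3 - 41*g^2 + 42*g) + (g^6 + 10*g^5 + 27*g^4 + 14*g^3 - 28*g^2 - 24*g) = 2*g^6 - 2*g^5 + 67*g^4 - 16*g^3 - 69*g^2 + 18*g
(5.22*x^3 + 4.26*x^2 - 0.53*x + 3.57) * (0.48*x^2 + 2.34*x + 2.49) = 2.5056*x^5 + 14.2596*x^4 + 22.7118*x^3 + 11.0808*x^2 + 7.0341*x + 8.8893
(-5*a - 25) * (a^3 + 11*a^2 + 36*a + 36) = -5*a^4 - 80*a^3 - 455*a^2 - 1080*a - 900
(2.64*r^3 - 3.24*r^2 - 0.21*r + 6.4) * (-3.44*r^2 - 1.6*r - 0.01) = -9.0816*r^5 + 6.9216*r^4 + 5.88*r^3 - 21.6476*r^2 - 10.2379*r - 0.064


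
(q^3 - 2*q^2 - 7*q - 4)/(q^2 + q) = q - 3 - 4/q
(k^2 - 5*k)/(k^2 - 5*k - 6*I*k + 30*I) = k/(k - 6*I)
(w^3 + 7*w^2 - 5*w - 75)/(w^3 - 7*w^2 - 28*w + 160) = (w^2 + 2*w - 15)/(w^2 - 12*w + 32)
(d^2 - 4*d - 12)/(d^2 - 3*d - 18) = (d + 2)/(d + 3)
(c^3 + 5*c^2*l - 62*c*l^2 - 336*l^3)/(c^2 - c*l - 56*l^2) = c + 6*l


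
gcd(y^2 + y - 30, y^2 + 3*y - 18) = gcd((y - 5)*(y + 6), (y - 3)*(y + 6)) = y + 6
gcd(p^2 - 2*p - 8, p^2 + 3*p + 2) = p + 2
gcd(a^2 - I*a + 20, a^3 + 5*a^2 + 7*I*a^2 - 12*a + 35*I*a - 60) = a + 4*I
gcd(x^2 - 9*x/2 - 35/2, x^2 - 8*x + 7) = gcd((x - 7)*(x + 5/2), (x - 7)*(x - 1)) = x - 7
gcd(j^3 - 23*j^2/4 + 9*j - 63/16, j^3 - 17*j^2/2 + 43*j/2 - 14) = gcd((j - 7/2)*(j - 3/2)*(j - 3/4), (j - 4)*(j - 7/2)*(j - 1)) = j - 7/2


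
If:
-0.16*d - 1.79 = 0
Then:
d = -11.19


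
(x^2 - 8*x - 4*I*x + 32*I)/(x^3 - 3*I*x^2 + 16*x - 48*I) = (x - 8)/(x^2 + I*x + 12)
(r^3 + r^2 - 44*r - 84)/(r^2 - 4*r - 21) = (r^2 + 8*r + 12)/(r + 3)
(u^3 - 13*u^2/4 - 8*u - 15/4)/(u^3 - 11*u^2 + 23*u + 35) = (u + 3/4)/(u - 7)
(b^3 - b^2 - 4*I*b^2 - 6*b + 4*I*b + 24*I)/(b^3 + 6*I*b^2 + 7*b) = (b^3 - b^2 - 4*I*b^2 - 6*b + 4*I*b + 24*I)/(b*(b^2 + 6*I*b + 7))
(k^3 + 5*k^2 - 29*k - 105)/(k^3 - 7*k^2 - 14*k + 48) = (k^2 + 2*k - 35)/(k^2 - 10*k + 16)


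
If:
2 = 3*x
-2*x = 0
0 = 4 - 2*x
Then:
No Solution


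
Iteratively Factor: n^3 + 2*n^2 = (n)*(n^2 + 2*n) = n^2*(n + 2)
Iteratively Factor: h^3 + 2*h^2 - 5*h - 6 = (h - 2)*(h^2 + 4*h + 3) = (h - 2)*(h + 1)*(h + 3)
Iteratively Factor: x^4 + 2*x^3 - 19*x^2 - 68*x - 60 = (x + 3)*(x^3 - x^2 - 16*x - 20) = (x - 5)*(x + 3)*(x^2 + 4*x + 4) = (x - 5)*(x + 2)*(x + 3)*(x + 2)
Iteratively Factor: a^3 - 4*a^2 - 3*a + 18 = (a + 2)*(a^2 - 6*a + 9) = (a - 3)*(a + 2)*(a - 3)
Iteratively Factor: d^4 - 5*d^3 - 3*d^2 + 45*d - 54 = (d - 3)*(d^3 - 2*d^2 - 9*d + 18) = (d - 3)*(d + 3)*(d^2 - 5*d + 6) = (d - 3)^2*(d + 3)*(d - 2)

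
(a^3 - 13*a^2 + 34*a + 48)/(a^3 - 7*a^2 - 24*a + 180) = (a^2 - 7*a - 8)/(a^2 - a - 30)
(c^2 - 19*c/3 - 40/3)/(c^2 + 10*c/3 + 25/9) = 3*(c - 8)/(3*c + 5)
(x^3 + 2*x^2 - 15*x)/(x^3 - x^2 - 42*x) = (-x^2 - 2*x + 15)/(-x^2 + x + 42)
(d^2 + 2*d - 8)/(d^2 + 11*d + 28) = (d - 2)/(d + 7)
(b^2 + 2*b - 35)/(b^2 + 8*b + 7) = (b - 5)/(b + 1)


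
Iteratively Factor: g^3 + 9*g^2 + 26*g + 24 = (g + 2)*(g^2 + 7*g + 12) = (g + 2)*(g + 3)*(g + 4)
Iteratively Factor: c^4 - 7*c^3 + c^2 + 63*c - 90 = (c + 3)*(c^3 - 10*c^2 + 31*c - 30) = (c - 2)*(c + 3)*(c^2 - 8*c + 15) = (c - 5)*(c - 2)*(c + 3)*(c - 3)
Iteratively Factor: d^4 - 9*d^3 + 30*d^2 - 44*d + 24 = (d - 2)*(d^3 - 7*d^2 + 16*d - 12) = (d - 2)^2*(d^2 - 5*d + 6) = (d - 2)^3*(d - 3)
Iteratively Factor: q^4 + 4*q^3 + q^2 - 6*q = (q - 1)*(q^3 + 5*q^2 + 6*q) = (q - 1)*(q + 3)*(q^2 + 2*q) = q*(q - 1)*(q + 3)*(q + 2)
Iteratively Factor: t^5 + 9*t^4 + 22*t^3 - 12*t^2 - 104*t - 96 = (t + 4)*(t^4 + 5*t^3 + 2*t^2 - 20*t - 24) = (t + 2)*(t + 4)*(t^3 + 3*t^2 - 4*t - 12) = (t + 2)*(t + 3)*(t + 4)*(t^2 - 4) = (t + 2)^2*(t + 3)*(t + 4)*(t - 2)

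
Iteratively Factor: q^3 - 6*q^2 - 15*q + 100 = (q - 5)*(q^2 - q - 20) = (q - 5)^2*(q + 4)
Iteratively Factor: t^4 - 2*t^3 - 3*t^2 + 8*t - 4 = (t - 1)*(t^3 - t^2 - 4*t + 4) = (t - 1)^2*(t^2 - 4) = (t - 1)^2*(t + 2)*(t - 2)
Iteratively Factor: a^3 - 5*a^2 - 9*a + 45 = (a - 5)*(a^2 - 9) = (a - 5)*(a + 3)*(a - 3)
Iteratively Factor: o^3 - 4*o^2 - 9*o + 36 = (o + 3)*(o^2 - 7*o + 12) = (o - 3)*(o + 3)*(o - 4)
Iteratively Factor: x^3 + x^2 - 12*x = (x + 4)*(x^2 - 3*x) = x*(x + 4)*(x - 3)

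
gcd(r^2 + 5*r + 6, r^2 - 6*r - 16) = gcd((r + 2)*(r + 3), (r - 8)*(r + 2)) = r + 2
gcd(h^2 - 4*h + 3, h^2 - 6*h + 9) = h - 3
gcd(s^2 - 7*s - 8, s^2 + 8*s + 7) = s + 1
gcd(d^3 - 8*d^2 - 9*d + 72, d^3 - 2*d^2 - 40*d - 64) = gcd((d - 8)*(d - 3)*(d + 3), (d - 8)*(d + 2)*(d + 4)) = d - 8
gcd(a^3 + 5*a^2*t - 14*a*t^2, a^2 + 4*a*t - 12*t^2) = -a + 2*t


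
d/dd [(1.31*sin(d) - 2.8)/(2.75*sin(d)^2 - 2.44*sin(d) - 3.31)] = (-3.6025*sin(d)^2 + 15.4*sin(d) - 11.1681)*cos(d)/(7.5625*sin(d)^4 - 13.42*sin(d)^3 - 12.2514*sin(d)^2 + 16.1528*sin(d) + 10.9561)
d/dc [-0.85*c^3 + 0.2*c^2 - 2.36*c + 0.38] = -2.55*c^2 + 0.4*c - 2.36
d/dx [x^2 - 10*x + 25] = 2*x - 10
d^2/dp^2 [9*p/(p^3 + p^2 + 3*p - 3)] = 18*(p*(3*p^2 + 2*p + 3)^2 - (3*p^2 + p*(3*p + 1) + 2*p + 3)*(p^3 + p^2 + 3*p - 3))/(p^3 + p^2 + 3*p - 3)^3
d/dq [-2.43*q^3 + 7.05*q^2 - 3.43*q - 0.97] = -7.29*q^2 + 14.1*q - 3.43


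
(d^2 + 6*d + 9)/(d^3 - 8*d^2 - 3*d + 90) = (d + 3)/(d^2 - 11*d + 30)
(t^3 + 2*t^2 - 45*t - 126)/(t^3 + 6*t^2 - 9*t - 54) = (t - 7)/(t - 3)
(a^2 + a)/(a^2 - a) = (a + 1)/(a - 1)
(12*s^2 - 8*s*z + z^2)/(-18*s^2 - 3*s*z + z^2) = (-2*s + z)/(3*s + z)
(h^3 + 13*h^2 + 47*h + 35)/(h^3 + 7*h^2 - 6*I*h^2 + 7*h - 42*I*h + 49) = (h^2 + 6*h + 5)/(h^2 - 6*I*h + 7)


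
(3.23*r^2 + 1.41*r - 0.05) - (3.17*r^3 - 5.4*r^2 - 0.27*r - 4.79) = -3.17*r^3 + 8.63*r^2 + 1.68*r + 4.74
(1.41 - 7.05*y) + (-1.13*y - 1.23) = 0.18 - 8.18*y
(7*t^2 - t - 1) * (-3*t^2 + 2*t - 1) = -21*t^4 + 17*t^3 - 6*t^2 - t + 1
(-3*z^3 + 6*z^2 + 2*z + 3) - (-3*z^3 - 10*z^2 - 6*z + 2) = 16*z^2 + 8*z + 1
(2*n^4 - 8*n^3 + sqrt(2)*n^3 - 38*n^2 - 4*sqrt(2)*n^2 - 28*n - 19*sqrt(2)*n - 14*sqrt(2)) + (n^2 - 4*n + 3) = 2*n^4 - 8*n^3 + sqrt(2)*n^3 - 37*n^2 - 4*sqrt(2)*n^2 - 32*n - 19*sqrt(2)*n - 14*sqrt(2) + 3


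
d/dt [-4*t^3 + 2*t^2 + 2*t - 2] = -12*t^2 + 4*t + 2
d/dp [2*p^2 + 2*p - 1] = 4*p + 2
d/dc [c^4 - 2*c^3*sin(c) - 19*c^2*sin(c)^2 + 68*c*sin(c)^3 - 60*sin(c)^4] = -2*c^3*cos(c) + 4*c^3 - 6*c^2*sin(c) - 19*c^2*sin(2*c) + 204*c*sin(c)^2*cos(c) - 38*c*sin(c)^2 - 240*sin(c)^3*cos(c) + 68*sin(c)^3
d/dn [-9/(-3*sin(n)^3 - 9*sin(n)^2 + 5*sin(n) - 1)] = 9*(-9*sin(n)^2 - 18*sin(n) + 5)*cos(n)/(3*sin(n)^3 + 9*sin(n)^2 - 5*sin(n) + 1)^2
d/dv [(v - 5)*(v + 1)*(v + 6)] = 3*v^2 + 4*v - 29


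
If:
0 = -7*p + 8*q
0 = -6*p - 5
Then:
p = -5/6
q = -35/48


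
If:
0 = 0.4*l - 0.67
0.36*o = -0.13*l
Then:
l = 1.68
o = -0.60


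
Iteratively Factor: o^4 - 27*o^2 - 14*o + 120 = (o + 3)*(o^3 - 3*o^2 - 18*o + 40) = (o + 3)*(o + 4)*(o^2 - 7*o + 10) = (o - 2)*(o + 3)*(o + 4)*(o - 5)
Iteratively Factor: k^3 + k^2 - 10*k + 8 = (k + 4)*(k^2 - 3*k + 2) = (k - 1)*(k + 4)*(k - 2)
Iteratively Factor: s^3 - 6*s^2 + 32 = (s - 4)*(s^2 - 2*s - 8) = (s - 4)^2*(s + 2)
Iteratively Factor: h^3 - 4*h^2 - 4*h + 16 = (h - 4)*(h^2 - 4) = (h - 4)*(h + 2)*(h - 2)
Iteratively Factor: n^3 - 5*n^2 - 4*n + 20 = (n + 2)*(n^2 - 7*n + 10) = (n - 2)*(n + 2)*(n - 5)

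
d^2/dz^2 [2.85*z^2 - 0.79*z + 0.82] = 5.70000000000000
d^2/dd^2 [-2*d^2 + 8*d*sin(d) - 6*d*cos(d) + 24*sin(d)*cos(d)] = -8*d*sin(d) + 6*d*cos(d) + 12*sin(d) - 48*sin(2*d) + 16*cos(d) - 4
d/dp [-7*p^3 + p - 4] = 1 - 21*p^2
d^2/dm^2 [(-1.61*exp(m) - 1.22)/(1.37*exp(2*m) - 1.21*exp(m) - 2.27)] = (-3.021809*exp(4*m) - 11.828169*exp(3*m) - 23.974452*exp(2*m) - 12.540327*exp(m) - 4.945195)*exp(m)/(2.571353*exp(6*m) - 6.813147*exp(5*m) - 6.764238*exp(4*m) + 20.806313*exp(3*m) + 11.207898*exp(2*m) - 18.705027*exp(m) - 11.697083)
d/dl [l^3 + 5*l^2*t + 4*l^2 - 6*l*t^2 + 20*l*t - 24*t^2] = 3*l^2 + 10*l*t + 8*l - 6*t^2 + 20*t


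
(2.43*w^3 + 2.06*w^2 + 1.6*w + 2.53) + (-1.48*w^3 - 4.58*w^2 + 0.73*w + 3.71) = 0.95*w^3 - 2.52*w^2 + 2.33*w + 6.24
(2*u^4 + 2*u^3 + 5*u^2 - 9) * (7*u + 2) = 14*u^5 + 18*u^4 + 39*u^3 + 10*u^2 - 63*u - 18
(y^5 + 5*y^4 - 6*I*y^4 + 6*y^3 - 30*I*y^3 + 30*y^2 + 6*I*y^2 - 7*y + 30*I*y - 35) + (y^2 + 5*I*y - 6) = y^5 + 5*y^4 - 6*I*y^4 + 6*y^3 - 30*I*y^3 + 31*y^2 + 6*I*y^2 - 7*y + 35*I*y - 41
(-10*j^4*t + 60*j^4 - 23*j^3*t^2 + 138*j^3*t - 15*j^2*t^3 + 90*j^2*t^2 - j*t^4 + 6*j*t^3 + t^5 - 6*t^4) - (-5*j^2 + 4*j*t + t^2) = -10*j^4*t + 60*j^4 - 23*j^3*t^2 + 138*j^3*t - 15*j^2*t^3 + 90*j^2*t^2 + 5*j^2 - j*t^4 + 6*j*t^3 - 4*j*t + t^5 - 6*t^4 - t^2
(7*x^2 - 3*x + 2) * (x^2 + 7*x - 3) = 7*x^4 + 46*x^3 - 40*x^2 + 23*x - 6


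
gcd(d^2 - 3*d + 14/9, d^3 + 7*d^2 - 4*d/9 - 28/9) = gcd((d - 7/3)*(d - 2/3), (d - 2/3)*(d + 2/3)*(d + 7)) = d - 2/3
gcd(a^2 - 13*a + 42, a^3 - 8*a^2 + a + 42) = a - 7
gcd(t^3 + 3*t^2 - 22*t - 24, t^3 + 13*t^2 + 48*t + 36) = t^2 + 7*t + 6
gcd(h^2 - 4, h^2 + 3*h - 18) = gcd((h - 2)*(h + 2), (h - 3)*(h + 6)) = 1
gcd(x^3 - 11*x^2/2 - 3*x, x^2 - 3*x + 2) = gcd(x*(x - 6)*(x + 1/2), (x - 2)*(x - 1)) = 1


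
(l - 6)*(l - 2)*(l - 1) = l^3 - 9*l^2 + 20*l - 12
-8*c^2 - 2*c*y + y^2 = (-4*c + y)*(2*c + y)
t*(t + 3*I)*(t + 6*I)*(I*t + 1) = I*t^4 - 8*t^3 - 9*I*t^2 - 18*t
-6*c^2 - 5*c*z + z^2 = (-6*c + z)*(c + z)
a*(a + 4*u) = a^2 + 4*a*u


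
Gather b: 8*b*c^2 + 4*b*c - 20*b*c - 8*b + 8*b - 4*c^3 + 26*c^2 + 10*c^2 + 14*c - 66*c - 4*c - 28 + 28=b*(8*c^2 - 16*c) - 4*c^3 + 36*c^2 - 56*c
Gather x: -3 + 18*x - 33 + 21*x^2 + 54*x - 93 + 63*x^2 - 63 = 84*x^2 + 72*x - 192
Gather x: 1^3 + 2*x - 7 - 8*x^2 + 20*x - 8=-8*x^2 + 22*x - 14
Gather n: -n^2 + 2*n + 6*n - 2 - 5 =-n^2 + 8*n - 7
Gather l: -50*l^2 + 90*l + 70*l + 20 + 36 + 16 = -50*l^2 + 160*l + 72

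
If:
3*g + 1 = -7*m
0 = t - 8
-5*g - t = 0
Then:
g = -8/5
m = 19/35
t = 8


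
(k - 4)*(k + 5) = k^2 + k - 20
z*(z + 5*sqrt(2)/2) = z^2 + 5*sqrt(2)*z/2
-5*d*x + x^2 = x*(-5*d + x)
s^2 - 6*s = s*(s - 6)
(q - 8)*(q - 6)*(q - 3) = q^3 - 17*q^2 + 90*q - 144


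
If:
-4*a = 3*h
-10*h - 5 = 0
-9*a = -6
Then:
No Solution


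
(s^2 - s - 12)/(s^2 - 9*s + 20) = (s + 3)/(s - 5)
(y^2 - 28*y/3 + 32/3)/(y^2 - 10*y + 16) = (y - 4/3)/(y - 2)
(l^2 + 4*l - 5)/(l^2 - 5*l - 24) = (-l^2 - 4*l + 5)/(-l^2 + 5*l + 24)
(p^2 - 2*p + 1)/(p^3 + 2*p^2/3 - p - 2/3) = 3*(p - 1)/(3*p^2 + 5*p + 2)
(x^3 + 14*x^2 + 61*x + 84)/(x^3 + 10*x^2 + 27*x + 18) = (x^2 + 11*x + 28)/(x^2 + 7*x + 6)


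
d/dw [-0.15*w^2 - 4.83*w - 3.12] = -0.3*w - 4.83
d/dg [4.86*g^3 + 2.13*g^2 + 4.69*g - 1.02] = 14.58*g^2 + 4.26*g + 4.69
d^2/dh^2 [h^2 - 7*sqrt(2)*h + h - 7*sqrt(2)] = 2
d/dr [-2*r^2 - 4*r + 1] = -4*r - 4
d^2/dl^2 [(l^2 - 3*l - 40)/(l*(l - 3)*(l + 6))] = 2*(l^6 - 9*l^5 - 213*l^4 - 987*l^3 + 1080*l^2 + 6480*l - 12960)/(l^3*(l^6 + 9*l^5 - 27*l^4 - 297*l^3 + 486*l^2 + 2916*l - 5832))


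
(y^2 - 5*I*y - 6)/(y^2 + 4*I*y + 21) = (y - 2*I)/(y + 7*I)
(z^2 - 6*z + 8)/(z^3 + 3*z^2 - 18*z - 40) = (z - 2)/(z^2 + 7*z + 10)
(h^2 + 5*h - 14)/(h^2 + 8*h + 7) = (h - 2)/(h + 1)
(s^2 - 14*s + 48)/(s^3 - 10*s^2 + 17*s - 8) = (s - 6)/(s^2 - 2*s + 1)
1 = 1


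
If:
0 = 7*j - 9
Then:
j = 9/7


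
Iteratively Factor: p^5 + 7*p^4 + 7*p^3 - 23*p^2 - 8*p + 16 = (p + 1)*(p^4 + 6*p^3 + p^2 - 24*p + 16) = (p - 1)*(p + 1)*(p^3 + 7*p^2 + 8*p - 16) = (p - 1)*(p + 1)*(p + 4)*(p^2 + 3*p - 4) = (p - 1)*(p + 1)*(p + 4)^2*(p - 1)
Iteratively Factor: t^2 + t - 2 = (t - 1)*(t + 2)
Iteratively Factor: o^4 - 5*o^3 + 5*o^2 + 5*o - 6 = (o - 3)*(o^3 - 2*o^2 - o + 2) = (o - 3)*(o - 1)*(o^2 - o - 2) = (o - 3)*(o - 1)*(o + 1)*(o - 2)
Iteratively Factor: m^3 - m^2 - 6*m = (m)*(m^2 - m - 6) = m*(m - 3)*(m + 2)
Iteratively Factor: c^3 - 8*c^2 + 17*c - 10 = (c - 2)*(c^2 - 6*c + 5) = (c - 5)*(c - 2)*(c - 1)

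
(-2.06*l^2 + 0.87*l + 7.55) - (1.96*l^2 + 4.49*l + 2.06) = -4.02*l^2 - 3.62*l + 5.49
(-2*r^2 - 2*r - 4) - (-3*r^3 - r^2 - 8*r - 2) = 3*r^3 - r^2 + 6*r - 2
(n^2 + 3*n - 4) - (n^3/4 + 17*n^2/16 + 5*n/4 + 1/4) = -n^3/4 - n^2/16 + 7*n/4 - 17/4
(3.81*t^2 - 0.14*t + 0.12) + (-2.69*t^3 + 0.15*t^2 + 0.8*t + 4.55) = -2.69*t^3 + 3.96*t^2 + 0.66*t + 4.67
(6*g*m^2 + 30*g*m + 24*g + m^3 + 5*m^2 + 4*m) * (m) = 6*g*m^3 + 30*g*m^2 + 24*g*m + m^4 + 5*m^3 + 4*m^2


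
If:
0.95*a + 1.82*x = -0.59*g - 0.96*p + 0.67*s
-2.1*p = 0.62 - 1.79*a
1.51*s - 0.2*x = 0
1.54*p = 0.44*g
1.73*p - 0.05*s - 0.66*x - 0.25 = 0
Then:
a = 0.39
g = 0.13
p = 0.04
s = -0.04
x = -0.28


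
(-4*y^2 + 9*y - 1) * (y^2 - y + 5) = -4*y^4 + 13*y^3 - 30*y^2 + 46*y - 5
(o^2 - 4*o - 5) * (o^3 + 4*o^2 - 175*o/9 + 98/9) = o^5 - 364*o^3/9 + 206*o^2/3 + 161*o/3 - 490/9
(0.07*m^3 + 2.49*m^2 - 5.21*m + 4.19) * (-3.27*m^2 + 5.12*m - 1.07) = -0.2289*m^5 - 7.7839*m^4 + 29.7106*m^3 - 43.0408*m^2 + 27.0275*m - 4.4833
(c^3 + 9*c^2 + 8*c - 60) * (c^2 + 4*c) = c^5 + 13*c^4 + 44*c^3 - 28*c^2 - 240*c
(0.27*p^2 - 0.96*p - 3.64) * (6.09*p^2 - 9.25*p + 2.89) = 1.6443*p^4 - 8.3439*p^3 - 12.5073*p^2 + 30.8956*p - 10.5196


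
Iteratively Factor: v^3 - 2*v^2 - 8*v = (v + 2)*(v^2 - 4*v) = (v - 4)*(v + 2)*(v)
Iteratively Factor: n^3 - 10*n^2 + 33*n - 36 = (n - 3)*(n^2 - 7*n + 12) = (n - 3)^2*(n - 4)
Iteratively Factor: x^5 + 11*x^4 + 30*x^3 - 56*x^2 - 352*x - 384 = (x + 4)*(x^4 + 7*x^3 + 2*x^2 - 64*x - 96) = (x + 2)*(x + 4)*(x^3 + 5*x^2 - 8*x - 48) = (x + 2)*(x + 4)^2*(x^2 + x - 12) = (x - 3)*(x + 2)*(x + 4)^2*(x + 4)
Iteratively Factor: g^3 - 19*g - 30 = (g - 5)*(g^2 + 5*g + 6) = (g - 5)*(g + 3)*(g + 2)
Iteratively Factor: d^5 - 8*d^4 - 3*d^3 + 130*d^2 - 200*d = (d - 2)*(d^4 - 6*d^3 - 15*d^2 + 100*d) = (d - 5)*(d - 2)*(d^3 - d^2 - 20*d) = (d - 5)^2*(d - 2)*(d^2 + 4*d) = (d - 5)^2*(d - 2)*(d + 4)*(d)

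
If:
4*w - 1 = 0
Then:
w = 1/4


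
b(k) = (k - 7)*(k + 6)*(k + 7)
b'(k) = (k - 7)*(k + 6) + (k - 7)*(k + 7) + (k + 6)*(k + 7)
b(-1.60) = -204.34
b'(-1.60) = -60.52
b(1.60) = -352.94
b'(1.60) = -22.12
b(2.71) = -362.82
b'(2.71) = 5.55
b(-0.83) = -249.77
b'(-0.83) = -56.89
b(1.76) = -356.20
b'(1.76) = -18.59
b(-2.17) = -169.63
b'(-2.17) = -60.91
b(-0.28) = -279.83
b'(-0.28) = -52.12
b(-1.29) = -222.95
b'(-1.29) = -59.49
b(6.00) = -156.00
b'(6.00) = 131.00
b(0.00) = -294.00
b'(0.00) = -49.00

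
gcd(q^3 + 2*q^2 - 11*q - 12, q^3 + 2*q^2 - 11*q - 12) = q^3 + 2*q^2 - 11*q - 12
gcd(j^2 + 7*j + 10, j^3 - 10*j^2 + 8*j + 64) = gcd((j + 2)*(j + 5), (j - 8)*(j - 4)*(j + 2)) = j + 2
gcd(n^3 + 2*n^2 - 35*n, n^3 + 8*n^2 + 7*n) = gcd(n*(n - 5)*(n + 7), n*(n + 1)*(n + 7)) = n^2 + 7*n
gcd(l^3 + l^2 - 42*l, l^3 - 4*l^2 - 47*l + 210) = l^2 + l - 42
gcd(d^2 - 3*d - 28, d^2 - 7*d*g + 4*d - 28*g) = d + 4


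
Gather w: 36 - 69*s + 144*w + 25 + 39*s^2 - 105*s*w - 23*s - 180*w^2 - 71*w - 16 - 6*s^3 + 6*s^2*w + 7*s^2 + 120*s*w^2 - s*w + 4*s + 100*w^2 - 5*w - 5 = -6*s^3 + 46*s^2 - 88*s + w^2*(120*s - 80) + w*(6*s^2 - 106*s + 68) + 40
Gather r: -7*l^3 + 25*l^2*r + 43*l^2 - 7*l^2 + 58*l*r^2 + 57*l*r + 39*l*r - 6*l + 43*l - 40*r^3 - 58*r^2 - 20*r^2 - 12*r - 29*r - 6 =-7*l^3 + 36*l^2 + 37*l - 40*r^3 + r^2*(58*l - 78) + r*(25*l^2 + 96*l - 41) - 6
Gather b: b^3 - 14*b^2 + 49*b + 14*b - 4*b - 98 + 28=b^3 - 14*b^2 + 59*b - 70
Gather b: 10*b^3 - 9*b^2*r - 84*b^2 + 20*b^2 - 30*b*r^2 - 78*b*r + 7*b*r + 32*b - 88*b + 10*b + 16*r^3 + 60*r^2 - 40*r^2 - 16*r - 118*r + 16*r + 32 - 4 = 10*b^3 + b^2*(-9*r - 64) + b*(-30*r^2 - 71*r - 46) + 16*r^3 + 20*r^2 - 118*r + 28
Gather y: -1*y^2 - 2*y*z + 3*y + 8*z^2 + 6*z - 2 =-y^2 + y*(3 - 2*z) + 8*z^2 + 6*z - 2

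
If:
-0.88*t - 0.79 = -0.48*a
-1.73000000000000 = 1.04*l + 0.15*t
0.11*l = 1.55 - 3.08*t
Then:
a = 2.68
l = -1.75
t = 0.57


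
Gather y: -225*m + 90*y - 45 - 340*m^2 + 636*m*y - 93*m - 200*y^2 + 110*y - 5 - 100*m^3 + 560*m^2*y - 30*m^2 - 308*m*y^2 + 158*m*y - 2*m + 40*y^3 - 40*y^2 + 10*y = -100*m^3 - 370*m^2 - 320*m + 40*y^3 + y^2*(-308*m - 240) + y*(560*m^2 + 794*m + 210) - 50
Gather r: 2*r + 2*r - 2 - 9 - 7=4*r - 18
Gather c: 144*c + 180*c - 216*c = 108*c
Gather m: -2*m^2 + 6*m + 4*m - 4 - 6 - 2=-2*m^2 + 10*m - 12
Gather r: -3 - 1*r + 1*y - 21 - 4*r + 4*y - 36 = -5*r + 5*y - 60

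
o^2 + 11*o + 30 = (o + 5)*(o + 6)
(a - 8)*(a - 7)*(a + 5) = a^3 - 10*a^2 - 19*a + 280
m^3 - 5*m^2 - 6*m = m*(m - 6)*(m + 1)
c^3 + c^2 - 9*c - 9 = (c - 3)*(c + 1)*(c + 3)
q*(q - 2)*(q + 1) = q^3 - q^2 - 2*q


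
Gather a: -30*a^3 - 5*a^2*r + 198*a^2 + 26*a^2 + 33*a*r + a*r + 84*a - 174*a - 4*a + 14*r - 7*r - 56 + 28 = -30*a^3 + a^2*(224 - 5*r) + a*(34*r - 94) + 7*r - 28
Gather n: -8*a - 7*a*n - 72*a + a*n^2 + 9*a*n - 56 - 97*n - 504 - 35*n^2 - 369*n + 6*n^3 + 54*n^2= -80*a + 6*n^3 + n^2*(a + 19) + n*(2*a - 466) - 560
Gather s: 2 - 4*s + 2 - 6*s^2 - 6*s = -6*s^2 - 10*s + 4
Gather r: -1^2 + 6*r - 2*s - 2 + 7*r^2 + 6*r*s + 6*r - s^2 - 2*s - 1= 7*r^2 + r*(6*s + 12) - s^2 - 4*s - 4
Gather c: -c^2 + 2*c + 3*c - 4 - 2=-c^2 + 5*c - 6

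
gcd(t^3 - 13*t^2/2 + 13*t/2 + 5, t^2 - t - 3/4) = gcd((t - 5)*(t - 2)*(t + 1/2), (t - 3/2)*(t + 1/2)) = t + 1/2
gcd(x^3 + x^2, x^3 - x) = x^2 + x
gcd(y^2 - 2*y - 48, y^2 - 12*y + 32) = y - 8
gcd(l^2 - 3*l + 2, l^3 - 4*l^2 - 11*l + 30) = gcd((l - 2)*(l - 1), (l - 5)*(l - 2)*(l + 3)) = l - 2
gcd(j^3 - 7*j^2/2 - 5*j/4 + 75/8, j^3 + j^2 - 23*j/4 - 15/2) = j^2 - j - 15/4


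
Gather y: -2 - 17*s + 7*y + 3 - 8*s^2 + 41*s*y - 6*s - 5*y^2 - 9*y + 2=-8*s^2 - 23*s - 5*y^2 + y*(41*s - 2) + 3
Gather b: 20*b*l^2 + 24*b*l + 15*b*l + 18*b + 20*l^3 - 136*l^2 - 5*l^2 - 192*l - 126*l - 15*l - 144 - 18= b*(20*l^2 + 39*l + 18) + 20*l^3 - 141*l^2 - 333*l - 162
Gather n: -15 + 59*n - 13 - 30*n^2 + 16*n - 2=-30*n^2 + 75*n - 30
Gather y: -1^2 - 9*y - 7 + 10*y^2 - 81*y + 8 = 10*y^2 - 90*y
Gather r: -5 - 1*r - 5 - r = -2*r - 10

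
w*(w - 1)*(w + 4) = w^3 + 3*w^2 - 4*w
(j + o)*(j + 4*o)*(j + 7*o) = j^3 + 12*j^2*o + 39*j*o^2 + 28*o^3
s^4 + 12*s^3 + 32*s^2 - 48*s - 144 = (s - 2)*(s + 2)*(s + 6)^2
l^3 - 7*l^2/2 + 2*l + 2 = (l - 2)^2*(l + 1/2)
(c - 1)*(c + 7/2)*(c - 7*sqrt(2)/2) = c^3 - 7*sqrt(2)*c^2/2 + 5*c^2/2 - 35*sqrt(2)*c/4 - 7*c/2 + 49*sqrt(2)/4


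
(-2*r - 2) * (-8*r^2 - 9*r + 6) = 16*r^3 + 34*r^2 + 6*r - 12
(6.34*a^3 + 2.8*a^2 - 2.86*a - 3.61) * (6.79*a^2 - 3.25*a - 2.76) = 43.0486*a^5 - 1.593*a^4 - 46.0178*a^3 - 22.9449*a^2 + 19.6261*a + 9.9636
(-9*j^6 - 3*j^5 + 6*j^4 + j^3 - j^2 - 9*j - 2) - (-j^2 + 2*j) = -9*j^6 - 3*j^5 + 6*j^4 + j^3 - 11*j - 2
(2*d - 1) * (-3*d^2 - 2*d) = -6*d^3 - d^2 + 2*d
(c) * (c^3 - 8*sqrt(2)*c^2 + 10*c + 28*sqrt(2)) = c^4 - 8*sqrt(2)*c^3 + 10*c^2 + 28*sqrt(2)*c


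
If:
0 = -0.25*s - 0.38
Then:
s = -1.52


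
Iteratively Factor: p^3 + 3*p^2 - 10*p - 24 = (p + 4)*(p^2 - p - 6) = (p + 2)*(p + 4)*(p - 3)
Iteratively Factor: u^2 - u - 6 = (u + 2)*(u - 3)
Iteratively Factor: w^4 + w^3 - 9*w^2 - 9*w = (w)*(w^3 + w^2 - 9*w - 9) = w*(w - 3)*(w^2 + 4*w + 3) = w*(w - 3)*(w + 3)*(w + 1)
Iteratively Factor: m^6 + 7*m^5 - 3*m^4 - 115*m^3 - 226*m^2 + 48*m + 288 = (m - 4)*(m^5 + 11*m^4 + 41*m^3 + 49*m^2 - 30*m - 72) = (m - 4)*(m + 2)*(m^4 + 9*m^3 + 23*m^2 + 3*m - 36) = (m - 4)*(m + 2)*(m + 4)*(m^3 + 5*m^2 + 3*m - 9) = (m - 4)*(m + 2)*(m + 3)*(m + 4)*(m^2 + 2*m - 3) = (m - 4)*(m - 1)*(m + 2)*(m + 3)*(m + 4)*(m + 3)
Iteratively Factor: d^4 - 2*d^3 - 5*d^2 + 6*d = (d)*(d^3 - 2*d^2 - 5*d + 6) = d*(d + 2)*(d^2 - 4*d + 3) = d*(d - 3)*(d + 2)*(d - 1)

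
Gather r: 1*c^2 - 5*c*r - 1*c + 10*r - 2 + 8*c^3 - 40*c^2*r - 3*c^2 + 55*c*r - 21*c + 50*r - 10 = 8*c^3 - 2*c^2 - 22*c + r*(-40*c^2 + 50*c + 60) - 12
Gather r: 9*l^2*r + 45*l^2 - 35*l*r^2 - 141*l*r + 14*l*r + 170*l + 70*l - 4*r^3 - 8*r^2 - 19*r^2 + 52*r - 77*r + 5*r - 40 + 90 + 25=45*l^2 + 240*l - 4*r^3 + r^2*(-35*l - 27) + r*(9*l^2 - 127*l - 20) + 75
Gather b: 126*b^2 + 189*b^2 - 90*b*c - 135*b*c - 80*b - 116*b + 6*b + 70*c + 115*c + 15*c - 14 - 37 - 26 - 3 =315*b^2 + b*(-225*c - 190) + 200*c - 80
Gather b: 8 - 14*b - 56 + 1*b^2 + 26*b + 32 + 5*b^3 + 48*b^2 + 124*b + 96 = 5*b^3 + 49*b^2 + 136*b + 80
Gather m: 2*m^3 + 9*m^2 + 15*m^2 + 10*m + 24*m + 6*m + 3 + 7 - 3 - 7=2*m^3 + 24*m^2 + 40*m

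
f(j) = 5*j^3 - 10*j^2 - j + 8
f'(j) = 15*j^2 - 20*j - 1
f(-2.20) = -91.44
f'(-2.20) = 115.60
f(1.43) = 0.74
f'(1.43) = 1.07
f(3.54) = 100.95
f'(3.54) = 116.17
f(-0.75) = 1.02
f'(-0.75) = 22.44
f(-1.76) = -48.47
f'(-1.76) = 80.66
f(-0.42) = 6.29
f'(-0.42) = 10.05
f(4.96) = 367.14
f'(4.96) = 268.82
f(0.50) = 5.62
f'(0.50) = -7.25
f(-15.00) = -19102.00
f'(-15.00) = 3674.00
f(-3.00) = -214.00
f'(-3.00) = 194.00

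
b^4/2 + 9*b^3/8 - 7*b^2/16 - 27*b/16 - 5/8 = (b/2 + 1)*(b - 5/4)*(b + 1/2)*(b + 1)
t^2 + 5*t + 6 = (t + 2)*(t + 3)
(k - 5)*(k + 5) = k^2 - 25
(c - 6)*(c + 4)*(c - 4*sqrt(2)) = c^3 - 4*sqrt(2)*c^2 - 2*c^2 - 24*c + 8*sqrt(2)*c + 96*sqrt(2)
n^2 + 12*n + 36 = (n + 6)^2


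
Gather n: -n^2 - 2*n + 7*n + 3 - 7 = -n^2 + 5*n - 4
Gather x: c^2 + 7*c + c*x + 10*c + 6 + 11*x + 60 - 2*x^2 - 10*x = c^2 + 17*c - 2*x^2 + x*(c + 1) + 66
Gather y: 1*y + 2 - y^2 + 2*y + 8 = -y^2 + 3*y + 10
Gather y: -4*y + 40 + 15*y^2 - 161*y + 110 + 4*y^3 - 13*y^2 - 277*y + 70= 4*y^3 + 2*y^2 - 442*y + 220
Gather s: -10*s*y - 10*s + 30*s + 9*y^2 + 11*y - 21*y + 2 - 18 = s*(20 - 10*y) + 9*y^2 - 10*y - 16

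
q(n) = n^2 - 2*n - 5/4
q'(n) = 2*n - 2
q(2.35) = -0.43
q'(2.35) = 2.70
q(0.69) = -2.15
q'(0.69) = -0.62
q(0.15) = -1.53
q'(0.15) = -1.70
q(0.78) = -2.20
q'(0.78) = -0.44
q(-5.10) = 34.96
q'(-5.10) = -12.20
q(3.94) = 6.39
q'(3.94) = 5.88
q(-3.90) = 21.76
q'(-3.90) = -9.80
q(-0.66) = 0.51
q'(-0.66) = -3.32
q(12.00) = 118.75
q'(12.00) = 22.00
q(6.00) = 22.75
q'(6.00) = 10.00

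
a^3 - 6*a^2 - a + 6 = (a - 6)*(a - 1)*(a + 1)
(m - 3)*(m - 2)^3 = m^4 - 9*m^3 + 30*m^2 - 44*m + 24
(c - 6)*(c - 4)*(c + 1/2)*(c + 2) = c^4 - 15*c^3/2 + 50*c + 24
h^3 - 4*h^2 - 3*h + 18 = (h - 3)^2*(h + 2)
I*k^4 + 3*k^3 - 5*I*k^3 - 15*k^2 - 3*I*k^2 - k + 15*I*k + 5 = (k - 5)*(k - I)^2*(I*k + 1)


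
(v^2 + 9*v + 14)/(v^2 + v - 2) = (v + 7)/(v - 1)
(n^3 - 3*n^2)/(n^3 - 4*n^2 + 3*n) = n/(n - 1)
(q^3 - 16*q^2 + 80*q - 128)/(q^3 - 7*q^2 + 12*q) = (q^2 - 12*q + 32)/(q*(q - 3))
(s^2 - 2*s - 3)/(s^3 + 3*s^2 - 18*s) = (s + 1)/(s*(s + 6))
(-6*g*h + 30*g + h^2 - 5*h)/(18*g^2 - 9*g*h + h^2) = (5 - h)/(3*g - h)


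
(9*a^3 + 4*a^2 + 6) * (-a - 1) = -9*a^4 - 13*a^3 - 4*a^2 - 6*a - 6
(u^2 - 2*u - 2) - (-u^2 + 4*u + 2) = 2*u^2 - 6*u - 4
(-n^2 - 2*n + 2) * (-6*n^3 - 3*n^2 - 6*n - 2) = 6*n^5 + 15*n^4 + 8*n^2 - 8*n - 4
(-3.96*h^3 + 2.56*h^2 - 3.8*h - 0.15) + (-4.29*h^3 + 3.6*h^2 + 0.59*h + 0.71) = -8.25*h^3 + 6.16*h^2 - 3.21*h + 0.56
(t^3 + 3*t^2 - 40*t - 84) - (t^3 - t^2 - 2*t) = 4*t^2 - 38*t - 84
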